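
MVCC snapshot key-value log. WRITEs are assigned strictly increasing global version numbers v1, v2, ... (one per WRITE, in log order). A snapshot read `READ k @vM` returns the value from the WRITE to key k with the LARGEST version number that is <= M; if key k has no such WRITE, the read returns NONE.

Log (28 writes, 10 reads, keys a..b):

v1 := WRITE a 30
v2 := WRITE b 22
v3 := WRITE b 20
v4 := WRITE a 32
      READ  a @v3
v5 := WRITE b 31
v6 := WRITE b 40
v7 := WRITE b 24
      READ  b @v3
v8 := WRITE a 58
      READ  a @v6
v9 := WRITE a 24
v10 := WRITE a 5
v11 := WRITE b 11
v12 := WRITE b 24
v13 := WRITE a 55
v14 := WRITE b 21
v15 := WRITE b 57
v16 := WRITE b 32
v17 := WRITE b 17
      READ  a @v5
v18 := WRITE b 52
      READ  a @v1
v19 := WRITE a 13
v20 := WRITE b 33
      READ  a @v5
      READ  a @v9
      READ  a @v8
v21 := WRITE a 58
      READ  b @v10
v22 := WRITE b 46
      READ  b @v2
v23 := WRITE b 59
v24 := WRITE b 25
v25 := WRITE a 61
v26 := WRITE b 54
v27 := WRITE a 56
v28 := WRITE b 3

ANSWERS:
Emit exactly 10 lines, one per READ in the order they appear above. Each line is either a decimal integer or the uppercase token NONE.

Answer: 30
20
32
32
30
32
24
58
24
22

Derivation:
v1: WRITE a=30  (a history now [(1, 30)])
v2: WRITE b=22  (b history now [(2, 22)])
v3: WRITE b=20  (b history now [(2, 22), (3, 20)])
v4: WRITE a=32  (a history now [(1, 30), (4, 32)])
READ a @v3: history=[(1, 30), (4, 32)] -> pick v1 -> 30
v5: WRITE b=31  (b history now [(2, 22), (3, 20), (5, 31)])
v6: WRITE b=40  (b history now [(2, 22), (3, 20), (5, 31), (6, 40)])
v7: WRITE b=24  (b history now [(2, 22), (3, 20), (5, 31), (6, 40), (7, 24)])
READ b @v3: history=[(2, 22), (3, 20), (5, 31), (6, 40), (7, 24)] -> pick v3 -> 20
v8: WRITE a=58  (a history now [(1, 30), (4, 32), (8, 58)])
READ a @v6: history=[(1, 30), (4, 32), (8, 58)] -> pick v4 -> 32
v9: WRITE a=24  (a history now [(1, 30), (4, 32), (8, 58), (9, 24)])
v10: WRITE a=5  (a history now [(1, 30), (4, 32), (8, 58), (9, 24), (10, 5)])
v11: WRITE b=11  (b history now [(2, 22), (3, 20), (5, 31), (6, 40), (7, 24), (11, 11)])
v12: WRITE b=24  (b history now [(2, 22), (3, 20), (5, 31), (6, 40), (7, 24), (11, 11), (12, 24)])
v13: WRITE a=55  (a history now [(1, 30), (4, 32), (8, 58), (9, 24), (10, 5), (13, 55)])
v14: WRITE b=21  (b history now [(2, 22), (3, 20), (5, 31), (6, 40), (7, 24), (11, 11), (12, 24), (14, 21)])
v15: WRITE b=57  (b history now [(2, 22), (3, 20), (5, 31), (6, 40), (7, 24), (11, 11), (12, 24), (14, 21), (15, 57)])
v16: WRITE b=32  (b history now [(2, 22), (3, 20), (5, 31), (6, 40), (7, 24), (11, 11), (12, 24), (14, 21), (15, 57), (16, 32)])
v17: WRITE b=17  (b history now [(2, 22), (3, 20), (5, 31), (6, 40), (7, 24), (11, 11), (12, 24), (14, 21), (15, 57), (16, 32), (17, 17)])
READ a @v5: history=[(1, 30), (4, 32), (8, 58), (9, 24), (10, 5), (13, 55)] -> pick v4 -> 32
v18: WRITE b=52  (b history now [(2, 22), (3, 20), (5, 31), (6, 40), (7, 24), (11, 11), (12, 24), (14, 21), (15, 57), (16, 32), (17, 17), (18, 52)])
READ a @v1: history=[(1, 30), (4, 32), (8, 58), (9, 24), (10, 5), (13, 55)] -> pick v1 -> 30
v19: WRITE a=13  (a history now [(1, 30), (4, 32), (8, 58), (9, 24), (10, 5), (13, 55), (19, 13)])
v20: WRITE b=33  (b history now [(2, 22), (3, 20), (5, 31), (6, 40), (7, 24), (11, 11), (12, 24), (14, 21), (15, 57), (16, 32), (17, 17), (18, 52), (20, 33)])
READ a @v5: history=[(1, 30), (4, 32), (8, 58), (9, 24), (10, 5), (13, 55), (19, 13)] -> pick v4 -> 32
READ a @v9: history=[(1, 30), (4, 32), (8, 58), (9, 24), (10, 5), (13, 55), (19, 13)] -> pick v9 -> 24
READ a @v8: history=[(1, 30), (4, 32), (8, 58), (9, 24), (10, 5), (13, 55), (19, 13)] -> pick v8 -> 58
v21: WRITE a=58  (a history now [(1, 30), (4, 32), (8, 58), (9, 24), (10, 5), (13, 55), (19, 13), (21, 58)])
READ b @v10: history=[(2, 22), (3, 20), (5, 31), (6, 40), (7, 24), (11, 11), (12, 24), (14, 21), (15, 57), (16, 32), (17, 17), (18, 52), (20, 33)] -> pick v7 -> 24
v22: WRITE b=46  (b history now [(2, 22), (3, 20), (5, 31), (6, 40), (7, 24), (11, 11), (12, 24), (14, 21), (15, 57), (16, 32), (17, 17), (18, 52), (20, 33), (22, 46)])
READ b @v2: history=[(2, 22), (3, 20), (5, 31), (6, 40), (7, 24), (11, 11), (12, 24), (14, 21), (15, 57), (16, 32), (17, 17), (18, 52), (20, 33), (22, 46)] -> pick v2 -> 22
v23: WRITE b=59  (b history now [(2, 22), (3, 20), (5, 31), (6, 40), (7, 24), (11, 11), (12, 24), (14, 21), (15, 57), (16, 32), (17, 17), (18, 52), (20, 33), (22, 46), (23, 59)])
v24: WRITE b=25  (b history now [(2, 22), (3, 20), (5, 31), (6, 40), (7, 24), (11, 11), (12, 24), (14, 21), (15, 57), (16, 32), (17, 17), (18, 52), (20, 33), (22, 46), (23, 59), (24, 25)])
v25: WRITE a=61  (a history now [(1, 30), (4, 32), (8, 58), (9, 24), (10, 5), (13, 55), (19, 13), (21, 58), (25, 61)])
v26: WRITE b=54  (b history now [(2, 22), (3, 20), (5, 31), (6, 40), (7, 24), (11, 11), (12, 24), (14, 21), (15, 57), (16, 32), (17, 17), (18, 52), (20, 33), (22, 46), (23, 59), (24, 25), (26, 54)])
v27: WRITE a=56  (a history now [(1, 30), (4, 32), (8, 58), (9, 24), (10, 5), (13, 55), (19, 13), (21, 58), (25, 61), (27, 56)])
v28: WRITE b=3  (b history now [(2, 22), (3, 20), (5, 31), (6, 40), (7, 24), (11, 11), (12, 24), (14, 21), (15, 57), (16, 32), (17, 17), (18, 52), (20, 33), (22, 46), (23, 59), (24, 25), (26, 54), (28, 3)])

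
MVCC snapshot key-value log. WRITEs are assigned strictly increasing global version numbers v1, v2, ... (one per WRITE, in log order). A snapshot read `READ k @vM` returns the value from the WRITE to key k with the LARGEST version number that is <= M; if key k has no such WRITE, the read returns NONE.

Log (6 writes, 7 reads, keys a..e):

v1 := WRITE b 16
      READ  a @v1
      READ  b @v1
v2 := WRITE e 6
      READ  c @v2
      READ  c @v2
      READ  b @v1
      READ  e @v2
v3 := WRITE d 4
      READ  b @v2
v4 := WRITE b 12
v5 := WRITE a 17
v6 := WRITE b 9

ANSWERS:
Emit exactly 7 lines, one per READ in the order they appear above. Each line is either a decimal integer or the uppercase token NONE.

Answer: NONE
16
NONE
NONE
16
6
16

Derivation:
v1: WRITE b=16  (b history now [(1, 16)])
READ a @v1: history=[] -> no version <= 1 -> NONE
READ b @v1: history=[(1, 16)] -> pick v1 -> 16
v2: WRITE e=6  (e history now [(2, 6)])
READ c @v2: history=[] -> no version <= 2 -> NONE
READ c @v2: history=[] -> no version <= 2 -> NONE
READ b @v1: history=[(1, 16)] -> pick v1 -> 16
READ e @v2: history=[(2, 6)] -> pick v2 -> 6
v3: WRITE d=4  (d history now [(3, 4)])
READ b @v2: history=[(1, 16)] -> pick v1 -> 16
v4: WRITE b=12  (b history now [(1, 16), (4, 12)])
v5: WRITE a=17  (a history now [(5, 17)])
v6: WRITE b=9  (b history now [(1, 16), (4, 12), (6, 9)])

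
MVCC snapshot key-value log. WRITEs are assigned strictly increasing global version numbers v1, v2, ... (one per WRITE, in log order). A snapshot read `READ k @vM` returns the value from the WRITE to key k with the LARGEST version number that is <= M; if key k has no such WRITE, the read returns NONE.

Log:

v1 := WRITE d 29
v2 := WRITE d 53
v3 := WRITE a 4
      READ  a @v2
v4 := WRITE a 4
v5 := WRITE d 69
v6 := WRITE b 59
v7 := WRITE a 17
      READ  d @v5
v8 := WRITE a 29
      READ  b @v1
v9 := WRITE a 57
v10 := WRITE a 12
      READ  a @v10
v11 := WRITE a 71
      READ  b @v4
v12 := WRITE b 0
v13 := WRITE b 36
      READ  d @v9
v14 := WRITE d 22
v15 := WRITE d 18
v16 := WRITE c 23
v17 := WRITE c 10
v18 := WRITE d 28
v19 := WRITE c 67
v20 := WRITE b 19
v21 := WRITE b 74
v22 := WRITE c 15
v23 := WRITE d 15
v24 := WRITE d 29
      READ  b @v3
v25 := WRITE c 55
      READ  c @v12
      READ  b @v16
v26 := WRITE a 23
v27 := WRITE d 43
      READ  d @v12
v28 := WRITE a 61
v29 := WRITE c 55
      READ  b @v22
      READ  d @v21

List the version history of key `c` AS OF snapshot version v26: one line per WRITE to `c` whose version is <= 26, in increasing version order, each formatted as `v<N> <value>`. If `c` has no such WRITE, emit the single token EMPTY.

Answer: v16 23
v17 10
v19 67
v22 15
v25 55

Derivation:
Scan writes for key=c with version <= 26:
  v1 WRITE d 29 -> skip
  v2 WRITE d 53 -> skip
  v3 WRITE a 4 -> skip
  v4 WRITE a 4 -> skip
  v5 WRITE d 69 -> skip
  v6 WRITE b 59 -> skip
  v7 WRITE a 17 -> skip
  v8 WRITE a 29 -> skip
  v9 WRITE a 57 -> skip
  v10 WRITE a 12 -> skip
  v11 WRITE a 71 -> skip
  v12 WRITE b 0 -> skip
  v13 WRITE b 36 -> skip
  v14 WRITE d 22 -> skip
  v15 WRITE d 18 -> skip
  v16 WRITE c 23 -> keep
  v17 WRITE c 10 -> keep
  v18 WRITE d 28 -> skip
  v19 WRITE c 67 -> keep
  v20 WRITE b 19 -> skip
  v21 WRITE b 74 -> skip
  v22 WRITE c 15 -> keep
  v23 WRITE d 15 -> skip
  v24 WRITE d 29 -> skip
  v25 WRITE c 55 -> keep
  v26 WRITE a 23 -> skip
  v27 WRITE d 43 -> skip
  v28 WRITE a 61 -> skip
  v29 WRITE c 55 -> drop (> snap)
Collected: [(16, 23), (17, 10), (19, 67), (22, 15), (25, 55)]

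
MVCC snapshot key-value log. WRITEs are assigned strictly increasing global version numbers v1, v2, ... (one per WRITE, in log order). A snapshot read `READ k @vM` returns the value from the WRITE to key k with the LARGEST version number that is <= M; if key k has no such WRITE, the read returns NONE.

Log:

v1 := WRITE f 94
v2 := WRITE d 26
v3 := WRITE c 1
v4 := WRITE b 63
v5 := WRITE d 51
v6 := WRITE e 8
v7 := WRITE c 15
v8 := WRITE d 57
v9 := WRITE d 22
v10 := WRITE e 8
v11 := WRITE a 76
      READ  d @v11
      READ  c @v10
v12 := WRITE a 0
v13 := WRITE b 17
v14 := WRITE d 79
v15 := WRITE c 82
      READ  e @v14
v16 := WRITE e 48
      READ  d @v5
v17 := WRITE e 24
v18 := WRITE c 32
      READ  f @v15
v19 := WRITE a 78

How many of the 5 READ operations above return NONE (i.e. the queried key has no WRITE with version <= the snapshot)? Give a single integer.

v1: WRITE f=94  (f history now [(1, 94)])
v2: WRITE d=26  (d history now [(2, 26)])
v3: WRITE c=1  (c history now [(3, 1)])
v4: WRITE b=63  (b history now [(4, 63)])
v5: WRITE d=51  (d history now [(2, 26), (5, 51)])
v6: WRITE e=8  (e history now [(6, 8)])
v7: WRITE c=15  (c history now [(3, 1), (7, 15)])
v8: WRITE d=57  (d history now [(2, 26), (5, 51), (8, 57)])
v9: WRITE d=22  (d history now [(2, 26), (5, 51), (8, 57), (9, 22)])
v10: WRITE e=8  (e history now [(6, 8), (10, 8)])
v11: WRITE a=76  (a history now [(11, 76)])
READ d @v11: history=[(2, 26), (5, 51), (8, 57), (9, 22)] -> pick v9 -> 22
READ c @v10: history=[(3, 1), (7, 15)] -> pick v7 -> 15
v12: WRITE a=0  (a history now [(11, 76), (12, 0)])
v13: WRITE b=17  (b history now [(4, 63), (13, 17)])
v14: WRITE d=79  (d history now [(2, 26), (5, 51), (8, 57), (9, 22), (14, 79)])
v15: WRITE c=82  (c history now [(3, 1), (7, 15), (15, 82)])
READ e @v14: history=[(6, 8), (10, 8)] -> pick v10 -> 8
v16: WRITE e=48  (e history now [(6, 8), (10, 8), (16, 48)])
READ d @v5: history=[(2, 26), (5, 51), (8, 57), (9, 22), (14, 79)] -> pick v5 -> 51
v17: WRITE e=24  (e history now [(6, 8), (10, 8), (16, 48), (17, 24)])
v18: WRITE c=32  (c history now [(3, 1), (7, 15), (15, 82), (18, 32)])
READ f @v15: history=[(1, 94)] -> pick v1 -> 94
v19: WRITE a=78  (a history now [(11, 76), (12, 0), (19, 78)])
Read results in order: ['22', '15', '8', '51', '94']
NONE count = 0

Answer: 0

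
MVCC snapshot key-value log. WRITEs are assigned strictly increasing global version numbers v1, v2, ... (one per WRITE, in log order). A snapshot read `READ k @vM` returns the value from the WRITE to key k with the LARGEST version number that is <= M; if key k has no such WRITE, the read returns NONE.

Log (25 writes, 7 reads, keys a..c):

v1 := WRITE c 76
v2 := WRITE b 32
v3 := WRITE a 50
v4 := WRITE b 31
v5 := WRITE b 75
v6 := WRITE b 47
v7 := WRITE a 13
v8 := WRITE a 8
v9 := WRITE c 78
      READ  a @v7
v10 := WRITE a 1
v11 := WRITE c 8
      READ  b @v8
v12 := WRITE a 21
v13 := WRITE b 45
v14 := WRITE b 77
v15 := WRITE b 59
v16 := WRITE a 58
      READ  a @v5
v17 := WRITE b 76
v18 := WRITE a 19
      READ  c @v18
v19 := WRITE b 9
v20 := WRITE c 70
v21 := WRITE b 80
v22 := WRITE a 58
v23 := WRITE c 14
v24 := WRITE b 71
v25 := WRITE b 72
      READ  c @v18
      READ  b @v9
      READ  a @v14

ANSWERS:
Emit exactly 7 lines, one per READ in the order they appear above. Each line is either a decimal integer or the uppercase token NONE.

Answer: 13
47
50
8
8
47
21

Derivation:
v1: WRITE c=76  (c history now [(1, 76)])
v2: WRITE b=32  (b history now [(2, 32)])
v3: WRITE a=50  (a history now [(3, 50)])
v4: WRITE b=31  (b history now [(2, 32), (4, 31)])
v5: WRITE b=75  (b history now [(2, 32), (4, 31), (5, 75)])
v6: WRITE b=47  (b history now [(2, 32), (4, 31), (5, 75), (6, 47)])
v7: WRITE a=13  (a history now [(3, 50), (7, 13)])
v8: WRITE a=8  (a history now [(3, 50), (7, 13), (8, 8)])
v9: WRITE c=78  (c history now [(1, 76), (9, 78)])
READ a @v7: history=[(3, 50), (7, 13), (8, 8)] -> pick v7 -> 13
v10: WRITE a=1  (a history now [(3, 50), (7, 13), (8, 8), (10, 1)])
v11: WRITE c=8  (c history now [(1, 76), (9, 78), (11, 8)])
READ b @v8: history=[(2, 32), (4, 31), (5, 75), (6, 47)] -> pick v6 -> 47
v12: WRITE a=21  (a history now [(3, 50), (7, 13), (8, 8), (10, 1), (12, 21)])
v13: WRITE b=45  (b history now [(2, 32), (4, 31), (5, 75), (6, 47), (13, 45)])
v14: WRITE b=77  (b history now [(2, 32), (4, 31), (5, 75), (6, 47), (13, 45), (14, 77)])
v15: WRITE b=59  (b history now [(2, 32), (4, 31), (5, 75), (6, 47), (13, 45), (14, 77), (15, 59)])
v16: WRITE a=58  (a history now [(3, 50), (7, 13), (8, 8), (10, 1), (12, 21), (16, 58)])
READ a @v5: history=[(3, 50), (7, 13), (8, 8), (10, 1), (12, 21), (16, 58)] -> pick v3 -> 50
v17: WRITE b=76  (b history now [(2, 32), (4, 31), (5, 75), (6, 47), (13, 45), (14, 77), (15, 59), (17, 76)])
v18: WRITE a=19  (a history now [(3, 50), (7, 13), (8, 8), (10, 1), (12, 21), (16, 58), (18, 19)])
READ c @v18: history=[(1, 76), (9, 78), (11, 8)] -> pick v11 -> 8
v19: WRITE b=9  (b history now [(2, 32), (4, 31), (5, 75), (6, 47), (13, 45), (14, 77), (15, 59), (17, 76), (19, 9)])
v20: WRITE c=70  (c history now [(1, 76), (9, 78), (11, 8), (20, 70)])
v21: WRITE b=80  (b history now [(2, 32), (4, 31), (5, 75), (6, 47), (13, 45), (14, 77), (15, 59), (17, 76), (19, 9), (21, 80)])
v22: WRITE a=58  (a history now [(3, 50), (7, 13), (8, 8), (10, 1), (12, 21), (16, 58), (18, 19), (22, 58)])
v23: WRITE c=14  (c history now [(1, 76), (9, 78), (11, 8), (20, 70), (23, 14)])
v24: WRITE b=71  (b history now [(2, 32), (4, 31), (5, 75), (6, 47), (13, 45), (14, 77), (15, 59), (17, 76), (19, 9), (21, 80), (24, 71)])
v25: WRITE b=72  (b history now [(2, 32), (4, 31), (5, 75), (6, 47), (13, 45), (14, 77), (15, 59), (17, 76), (19, 9), (21, 80), (24, 71), (25, 72)])
READ c @v18: history=[(1, 76), (9, 78), (11, 8), (20, 70), (23, 14)] -> pick v11 -> 8
READ b @v9: history=[(2, 32), (4, 31), (5, 75), (6, 47), (13, 45), (14, 77), (15, 59), (17, 76), (19, 9), (21, 80), (24, 71), (25, 72)] -> pick v6 -> 47
READ a @v14: history=[(3, 50), (7, 13), (8, 8), (10, 1), (12, 21), (16, 58), (18, 19), (22, 58)] -> pick v12 -> 21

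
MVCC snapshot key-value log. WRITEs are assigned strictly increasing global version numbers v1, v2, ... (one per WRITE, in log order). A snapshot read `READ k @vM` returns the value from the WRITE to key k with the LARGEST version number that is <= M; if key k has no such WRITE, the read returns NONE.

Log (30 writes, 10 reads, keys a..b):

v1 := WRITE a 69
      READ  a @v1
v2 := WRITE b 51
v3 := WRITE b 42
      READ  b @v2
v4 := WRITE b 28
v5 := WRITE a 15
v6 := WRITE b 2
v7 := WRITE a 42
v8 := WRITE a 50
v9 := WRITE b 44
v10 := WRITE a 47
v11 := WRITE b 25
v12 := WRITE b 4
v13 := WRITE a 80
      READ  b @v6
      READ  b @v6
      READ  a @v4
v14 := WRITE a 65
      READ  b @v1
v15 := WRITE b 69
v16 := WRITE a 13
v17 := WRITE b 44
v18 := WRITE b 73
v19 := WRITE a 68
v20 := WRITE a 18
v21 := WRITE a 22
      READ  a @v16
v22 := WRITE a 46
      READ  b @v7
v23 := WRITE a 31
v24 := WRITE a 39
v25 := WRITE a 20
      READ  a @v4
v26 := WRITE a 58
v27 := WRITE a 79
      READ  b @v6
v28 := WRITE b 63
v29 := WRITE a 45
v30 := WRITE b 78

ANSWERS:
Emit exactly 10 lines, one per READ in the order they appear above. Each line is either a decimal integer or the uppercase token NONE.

v1: WRITE a=69  (a history now [(1, 69)])
READ a @v1: history=[(1, 69)] -> pick v1 -> 69
v2: WRITE b=51  (b history now [(2, 51)])
v3: WRITE b=42  (b history now [(2, 51), (3, 42)])
READ b @v2: history=[(2, 51), (3, 42)] -> pick v2 -> 51
v4: WRITE b=28  (b history now [(2, 51), (3, 42), (4, 28)])
v5: WRITE a=15  (a history now [(1, 69), (5, 15)])
v6: WRITE b=2  (b history now [(2, 51), (3, 42), (4, 28), (6, 2)])
v7: WRITE a=42  (a history now [(1, 69), (5, 15), (7, 42)])
v8: WRITE a=50  (a history now [(1, 69), (5, 15), (7, 42), (8, 50)])
v9: WRITE b=44  (b history now [(2, 51), (3, 42), (4, 28), (6, 2), (9, 44)])
v10: WRITE a=47  (a history now [(1, 69), (5, 15), (7, 42), (8, 50), (10, 47)])
v11: WRITE b=25  (b history now [(2, 51), (3, 42), (4, 28), (6, 2), (9, 44), (11, 25)])
v12: WRITE b=4  (b history now [(2, 51), (3, 42), (4, 28), (6, 2), (9, 44), (11, 25), (12, 4)])
v13: WRITE a=80  (a history now [(1, 69), (5, 15), (7, 42), (8, 50), (10, 47), (13, 80)])
READ b @v6: history=[(2, 51), (3, 42), (4, 28), (6, 2), (9, 44), (11, 25), (12, 4)] -> pick v6 -> 2
READ b @v6: history=[(2, 51), (3, 42), (4, 28), (6, 2), (9, 44), (11, 25), (12, 4)] -> pick v6 -> 2
READ a @v4: history=[(1, 69), (5, 15), (7, 42), (8, 50), (10, 47), (13, 80)] -> pick v1 -> 69
v14: WRITE a=65  (a history now [(1, 69), (5, 15), (7, 42), (8, 50), (10, 47), (13, 80), (14, 65)])
READ b @v1: history=[(2, 51), (3, 42), (4, 28), (6, 2), (9, 44), (11, 25), (12, 4)] -> no version <= 1 -> NONE
v15: WRITE b=69  (b history now [(2, 51), (3, 42), (4, 28), (6, 2), (9, 44), (11, 25), (12, 4), (15, 69)])
v16: WRITE a=13  (a history now [(1, 69), (5, 15), (7, 42), (8, 50), (10, 47), (13, 80), (14, 65), (16, 13)])
v17: WRITE b=44  (b history now [(2, 51), (3, 42), (4, 28), (6, 2), (9, 44), (11, 25), (12, 4), (15, 69), (17, 44)])
v18: WRITE b=73  (b history now [(2, 51), (3, 42), (4, 28), (6, 2), (9, 44), (11, 25), (12, 4), (15, 69), (17, 44), (18, 73)])
v19: WRITE a=68  (a history now [(1, 69), (5, 15), (7, 42), (8, 50), (10, 47), (13, 80), (14, 65), (16, 13), (19, 68)])
v20: WRITE a=18  (a history now [(1, 69), (5, 15), (7, 42), (8, 50), (10, 47), (13, 80), (14, 65), (16, 13), (19, 68), (20, 18)])
v21: WRITE a=22  (a history now [(1, 69), (5, 15), (7, 42), (8, 50), (10, 47), (13, 80), (14, 65), (16, 13), (19, 68), (20, 18), (21, 22)])
READ a @v16: history=[(1, 69), (5, 15), (7, 42), (8, 50), (10, 47), (13, 80), (14, 65), (16, 13), (19, 68), (20, 18), (21, 22)] -> pick v16 -> 13
v22: WRITE a=46  (a history now [(1, 69), (5, 15), (7, 42), (8, 50), (10, 47), (13, 80), (14, 65), (16, 13), (19, 68), (20, 18), (21, 22), (22, 46)])
READ b @v7: history=[(2, 51), (3, 42), (4, 28), (6, 2), (9, 44), (11, 25), (12, 4), (15, 69), (17, 44), (18, 73)] -> pick v6 -> 2
v23: WRITE a=31  (a history now [(1, 69), (5, 15), (7, 42), (8, 50), (10, 47), (13, 80), (14, 65), (16, 13), (19, 68), (20, 18), (21, 22), (22, 46), (23, 31)])
v24: WRITE a=39  (a history now [(1, 69), (5, 15), (7, 42), (8, 50), (10, 47), (13, 80), (14, 65), (16, 13), (19, 68), (20, 18), (21, 22), (22, 46), (23, 31), (24, 39)])
v25: WRITE a=20  (a history now [(1, 69), (5, 15), (7, 42), (8, 50), (10, 47), (13, 80), (14, 65), (16, 13), (19, 68), (20, 18), (21, 22), (22, 46), (23, 31), (24, 39), (25, 20)])
READ a @v4: history=[(1, 69), (5, 15), (7, 42), (8, 50), (10, 47), (13, 80), (14, 65), (16, 13), (19, 68), (20, 18), (21, 22), (22, 46), (23, 31), (24, 39), (25, 20)] -> pick v1 -> 69
v26: WRITE a=58  (a history now [(1, 69), (5, 15), (7, 42), (8, 50), (10, 47), (13, 80), (14, 65), (16, 13), (19, 68), (20, 18), (21, 22), (22, 46), (23, 31), (24, 39), (25, 20), (26, 58)])
v27: WRITE a=79  (a history now [(1, 69), (5, 15), (7, 42), (8, 50), (10, 47), (13, 80), (14, 65), (16, 13), (19, 68), (20, 18), (21, 22), (22, 46), (23, 31), (24, 39), (25, 20), (26, 58), (27, 79)])
READ b @v6: history=[(2, 51), (3, 42), (4, 28), (6, 2), (9, 44), (11, 25), (12, 4), (15, 69), (17, 44), (18, 73)] -> pick v6 -> 2
v28: WRITE b=63  (b history now [(2, 51), (3, 42), (4, 28), (6, 2), (9, 44), (11, 25), (12, 4), (15, 69), (17, 44), (18, 73), (28, 63)])
v29: WRITE a=45  (a history now [(1, 69), (5, 15), (7, 42), (8, 50), (10, 47), (13, 80), (14, 65), (16, 13), (19, 68), (20, 18), (21, 22), (22, 46), (23, 31), (24, 39), (25, 20), (26, 58), (27, 79), (29, 45)])
v30: WRITE b=78  (b history now [(2, 51), (3, 42), (4, 28), (6, 2), (9, 44), (11, 25), (12, 4), (15, 69), (17, 44), (18, 73), (28, 63), (30, 78)])

Answer: 69
51
2
2
69
NONE
13
2
69
2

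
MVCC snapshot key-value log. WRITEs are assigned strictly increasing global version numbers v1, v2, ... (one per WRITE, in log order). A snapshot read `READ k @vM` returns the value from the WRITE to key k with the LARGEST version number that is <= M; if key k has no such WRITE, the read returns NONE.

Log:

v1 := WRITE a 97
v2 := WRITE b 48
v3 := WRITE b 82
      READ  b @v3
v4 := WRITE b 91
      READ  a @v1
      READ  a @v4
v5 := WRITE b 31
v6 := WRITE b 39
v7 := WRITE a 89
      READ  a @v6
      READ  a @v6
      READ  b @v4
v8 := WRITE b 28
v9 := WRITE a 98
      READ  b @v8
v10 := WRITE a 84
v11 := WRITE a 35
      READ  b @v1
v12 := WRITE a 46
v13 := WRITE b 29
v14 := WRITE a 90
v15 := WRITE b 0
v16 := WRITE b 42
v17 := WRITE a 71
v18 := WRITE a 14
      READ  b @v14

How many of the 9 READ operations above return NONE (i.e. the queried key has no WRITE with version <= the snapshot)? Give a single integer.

Answer: 1

Derivation:
v1: WRITE a=97  (a history now [(1, 97)])
v2: WRITE b=48  (b history now [(2, 48)])
v3: WRITE b=82  (b history now [(2, 48), (3, 82)])
READ b @v3: history=[(2, 48), (3, 82)] -> pick v3 -> 82
v4: WRITE b=91  (b history now [(2, 48), (3, 82), (4, 91)])
READ a @v1: history=[(1, 97)] -> pick v1 -> 97
READ a @v4: history=[(1, 97)] -> pick v1 -> 97
v5: WRITE b=31  (b history now [(2, 48), (3, 82), (4, 91), (5, 31)])
v6: WRITE b=39  (b history now [(2, 48), (3, 82), (4, 91), (5, 31), (6, 39)])
v7: WRITE a=89  (a history now [(1, 97), (7, 89)])
READ a @v6: history=[(1, 97), (7, 89)] -> pick v1 -> 97
READ a @v6: history=[(1, 97), (7, 89)] -> pick v1 -> 97
READ b @v4: history=[(2, 48), (3, 82), (4, 91), (5, 31), (6, 39)] -> pick v4 -> 91
v8: WRITE b=28  (b history now [(2, 48), (3, 82), (4, 91), (5, 31), (6, 39), (8, 28)])
v9: WRITE a=98  (a history now [(1, 97), (7, 89), (9, 98)])
READ b @v8: history=[(2, 48), (3, 82), (4, 91), (5, 31), (6, 39), (8, 28)] -> pick v8 -> 28
v10: WRITE a=84  (a history now [(1, 97), (7, 89), (9, 98), (10, 84)])
v11: WRITE a=35  (a history now [(1, 97), (7, 89), (9, 98), (10, 84), (11, 35)])
READ b @v1: history=[(2, 48), (3, 82), (4, 91), (5, 31), (6, 39), (8, 28)] -> no version <= 1 -> NONE
v12: WRITE a=46  (a history now [(1, 97), (7, 89), (9, 98), (10, 84), (11, 35), (12, 46)])
v13: WRITE b=29  (b history now [(2, 48), (3, 82), (4, 91), (5, 31), (6, 39), (8, 28), (13, 29)])
v14: WRITE a=90  (a history now [(1, 97), (7, 89), (9, 98), (10, 84), (11, 35), (12, 46), (14, 90)])
v15: WRITE b=0  (b history now [(2, 48), (3, 82), (4, 91), (5, 31), (6, 39), (8, 28), (13, 29), (15, 0)])
v16: WRITE b=42  (b history now [(2, 48), (3, 82), (4, 91), (5, 31), (6, 39), (8, 28), (13, 29), (15, 0), (16, 42)])
v17: WRITE a=71  (a history now [(1, 97), (7, 89), (9, 98), (10, 84), (11, 35), (12, 46), (14, 90), (17, 71)])
v18: WRITE a=14  (a history now [(1, 97), (7, 89), (9, 98), (10, 84), (11, 35), (12, 46), (14, 90), (17, 71), (18, 14)])
READ b @v14: history=[(2, 48), (3, 82), (4, 91), (5, 31), (6, 39), (8, 28), (13, 29), (15, 0), (16, 42)] -> pick v13 -> 29
Read results in order: ['82', '97', '97', '97', '97', '91', '28', 'NONE', '29']
NONE count = 1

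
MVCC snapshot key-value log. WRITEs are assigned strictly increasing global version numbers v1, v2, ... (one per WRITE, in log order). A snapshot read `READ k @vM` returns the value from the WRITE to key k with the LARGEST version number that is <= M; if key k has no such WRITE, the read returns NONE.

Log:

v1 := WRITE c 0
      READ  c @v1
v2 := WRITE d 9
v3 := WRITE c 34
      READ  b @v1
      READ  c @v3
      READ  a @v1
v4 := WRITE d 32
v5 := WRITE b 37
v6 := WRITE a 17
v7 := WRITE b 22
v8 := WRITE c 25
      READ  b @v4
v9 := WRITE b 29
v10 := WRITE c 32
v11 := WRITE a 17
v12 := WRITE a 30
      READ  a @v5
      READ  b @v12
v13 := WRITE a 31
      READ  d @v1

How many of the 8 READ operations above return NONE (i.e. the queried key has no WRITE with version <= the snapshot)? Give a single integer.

Answer: 5

Derivation:
v1: WRITE c=0  (c history now [(1, 0)])
READ c @v1: history=[(1, 0)] -> pick v1 -> 0
v2: WRITE d=9  (d history now [(2, 9)])
v3: WRITE c=34  (c history now [(1, 0), (3, 34)])
READ b @v1: history=[] -> no version <= 1 -> NONE
READ c @v3: history=[(1, 0), (3, 34)] -> pick v3 -> 34
READ a @v1: history=[] -> no version <= 1 -> NONE
v4: WRITE d=32  (d history now [(2, 9), (4, 32)])
v5: WRITE b=37  (b history now [(5, 37)])
v6: WRITE a=17  (a history now [(6, 17)])
v7: WRITE b=22  (b history now [(5, 37), (7, 22)])
v8: WRITE c=25  (c history now [(1, 0), (3, 34), (8, 25)])
READ b @v4: history=[(5, 37), (7, 22)] -> no version <= 4 -> NONE
v9: WRITE b=29  (b history now [(5, 37), (7, 22), (9, 29)])
v10: WRITE c=32  (c history now [(1, 0), (3, 34), (8, 25), (10, 32)])
v11: WRITE a=17  (a history now [(6, 17), (11, 17)])
v12: WRITE a=30  (a history now [(6, 17), (11, 17), (12, 30)])
READ a @v5: history=[(6, 17), (11, 17), (12, 30)] -> no version <= 5 -> NONE
READ b @v12: history=[(5, 37), (7, 22), (9, 29)] -> pick v9 -> 29
v13: WRITE a=31  (a history now [(6, 17), (11, 17), (12, 30), (13, 31)])
READ d @v1: history=[(2, 9), (4, 32)] -> no version <= 1 -> NONE
Read results in order: ['0', 'NONE', '34', 'NONE', 'NONE', 'NONE', '29', 'NONE']
NONE count = 5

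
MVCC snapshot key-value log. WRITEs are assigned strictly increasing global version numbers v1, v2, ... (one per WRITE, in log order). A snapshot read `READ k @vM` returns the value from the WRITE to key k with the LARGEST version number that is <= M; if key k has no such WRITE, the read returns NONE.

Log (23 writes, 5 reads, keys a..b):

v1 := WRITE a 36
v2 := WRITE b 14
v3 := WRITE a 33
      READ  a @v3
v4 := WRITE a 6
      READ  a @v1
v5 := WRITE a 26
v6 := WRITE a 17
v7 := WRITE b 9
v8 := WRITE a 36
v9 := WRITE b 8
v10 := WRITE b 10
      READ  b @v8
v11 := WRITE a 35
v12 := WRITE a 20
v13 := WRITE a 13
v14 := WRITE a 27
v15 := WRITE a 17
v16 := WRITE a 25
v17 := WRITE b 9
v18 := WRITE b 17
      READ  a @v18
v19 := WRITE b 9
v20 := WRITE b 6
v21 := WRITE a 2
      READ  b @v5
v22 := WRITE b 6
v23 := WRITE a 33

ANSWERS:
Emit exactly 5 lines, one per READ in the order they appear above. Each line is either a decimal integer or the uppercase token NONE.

v1: WRITE a=36  (a history now [(1, 36)])
v2: WRITE b=14  (b history now [(2, 14)])
v3: WRITE a=33  (a history now [(1, 36), (3, 33)])
READ a @v3: history=[(1, 36), (3, 33)] -> pick v3 -> 33
v4: WRITE a=6  (a history now [(1, 36), (3, 33), (4, 6)])
READ a @v1: history=[(1, 36), (3, 33), (4, 6)] -> pick v1 -> 36
v5: WRITE a=26  (a history now [(1, 36), (3, 33), (4, 6), (5, 26)])
v6: WRITE a=17  (a history now [(1, 36), (3, 33), (4, 6), (5, 26), (6, 17)])
v7: WRITE b=9  (b history now [(2, 14), (7, 9)])
v8: WRITE a=36  (a history now [(1, 36), (3, 33), (4, 6), (5, 26), (6, 17), (8, 36)])
v9: WRITE b=8  (b history now [(2, 14), (7, 9), (9, 8)])
v10: WRITE b=10  (b history now [(2, 14), (7, 9), (9, 8), (10, 10)])
READ b @v8: history=[(2, 14), (7, 9), (9, 8), (10, 10)] -> pick v7 -> 9
v11: WRITE a=35  (a history now [(1, 36), (3, 33), (4, 6), (5, 26), (6, 17), (8, 36), (11, 35)])
v12: WRITE a=20  (a history now [(1, 36), (3, 33), (4, 6), (5, 26), (6, 17), (8, 36), (11, 35), (12, 20)])
v13: WRITE a=13  (a history now [(1, 36), (3, 33), (4, 6), (5, 26), (6, 17), (8, 36), (11, 35), (12, 20), (13, 13)])
v14: WRITE a=27  (a history now [(1, 36), (3, 33), (4, 6), (5, 26), (6, 17), (8, 36), (11, 35), (12, 20), (13, 13), (14, 27)])
v15: WRITE a=17  (a history now [(1, 36), (3, 33), (4, 6), (5, 26), (6, 17), (8, 36), (11, 35), (12, 20), (13, 13), (14, 27), (15, 17)])
v16: WRITE a=25  (a history now [(1, 36), (3, 33), (4, 6), (5, 26), (6, 17), (8, 36), (11, 35), (12, 20), (13, 13), (14, 27), (15, 17), (16, 25)])
v17: WRITE b=9  (b history now [(2, 14), (7, 9), (9, 8), (10, 10), (17, 9)])
v18: WRITE b=17  (b history now [(2, 14), (7, 9), (9, 8), (10, 10), (17, 9), (18, 17)])
READ a @v18: history=[(1, 36), (3, 33), (4, 6), (5, 26), (6, 17), (8, 36), (11, 35), (12, 20), (13, 13), (14, 27), (15, 17), (16, 25)] -> pick v16 -> 25
v19: WRITE b=9  (b history now [(2, 14), (7, 9), (9, 8), (10, 10), (17, 9), (18, 17), (19, 9)])
v20: WRITE b=6  (b history now [(2, 14), (7, 9), (9, 8), (10, 10), (17, 9), (18, 17), (19, 9), (20, 6)])
v21: WRITE a=2  (a history now [(1, 36), (3, 33), (4, 6), (5, 26), (6, 17), (8, 36), (11, 35), (12, 20), (13, 13), (14, 27), (15, 17), (16, 25), (21, 2)])
READ b @v5: history=[(2, 14), (7, 9), (9, 8), (10, 10), (17, 9), (18, 17), (19, 9), (20, 6)] -> pick v2 -> 14
v22: WRITE b=6  (b history now [(2, 14), (7, 9), (9, 8), (10, 10), (17, 9), (18, 17), (19, 9), (20, 6), (22, 6)])
v23: WRITE a=33  (a history now [(1, 36), (3, 33), (4, 6), (5, 26), (6, 17), (8, 36), (11, 35), (12, 20), (13, 13), (14, 27), (15, 17), (16, 25), (21, 2), (23, 33)])

Answer: 33
36
9
25
14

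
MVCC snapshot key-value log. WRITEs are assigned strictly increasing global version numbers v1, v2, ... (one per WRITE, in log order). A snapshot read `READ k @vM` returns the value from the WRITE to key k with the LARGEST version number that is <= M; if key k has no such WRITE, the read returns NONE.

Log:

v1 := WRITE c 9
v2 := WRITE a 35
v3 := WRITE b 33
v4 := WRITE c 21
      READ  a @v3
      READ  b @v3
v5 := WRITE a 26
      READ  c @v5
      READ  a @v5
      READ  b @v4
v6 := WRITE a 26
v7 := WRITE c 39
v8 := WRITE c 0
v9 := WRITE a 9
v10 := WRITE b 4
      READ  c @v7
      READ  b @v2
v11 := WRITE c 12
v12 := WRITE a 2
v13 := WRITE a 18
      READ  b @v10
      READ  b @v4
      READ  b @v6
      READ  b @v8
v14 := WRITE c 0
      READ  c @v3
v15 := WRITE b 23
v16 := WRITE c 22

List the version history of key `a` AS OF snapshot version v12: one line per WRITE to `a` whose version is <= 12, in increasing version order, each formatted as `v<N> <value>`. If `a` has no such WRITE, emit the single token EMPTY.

Answer: v2 35
v5 26
v6 26
v9 9
v12 2

Derivation:
Scan writes for key=a with version <= 12:
  v1 WRITE c 9 -> skip
  v2 WRITE a 35 -> keep
  v3 WRITE b 33 -> skip
  v4 WRITE c 21 -> skip
  v5 WRITE a 26 -> keep
  v6 WRITE a 26 -> keep
  v7 WRITE c 39 -> skip
  v8 WRITE c 0 -> skip
  v9 WRITE a 9 -> keep
  v10 WRITE b 4 -> skip
  v11 WRITE c 12 -> skip
  v12 WRITE a 2 -> keep
  v13 WRITE a 18 -> drop (> snap)
  v14 WRITE c 0 -> skip
  v15 WRITE b 23 -> skip
  v16 WRITE c 22 -> skip
Collected: [(2, 35), (5, 26), (6, 26), (9, 9), (12, 2)]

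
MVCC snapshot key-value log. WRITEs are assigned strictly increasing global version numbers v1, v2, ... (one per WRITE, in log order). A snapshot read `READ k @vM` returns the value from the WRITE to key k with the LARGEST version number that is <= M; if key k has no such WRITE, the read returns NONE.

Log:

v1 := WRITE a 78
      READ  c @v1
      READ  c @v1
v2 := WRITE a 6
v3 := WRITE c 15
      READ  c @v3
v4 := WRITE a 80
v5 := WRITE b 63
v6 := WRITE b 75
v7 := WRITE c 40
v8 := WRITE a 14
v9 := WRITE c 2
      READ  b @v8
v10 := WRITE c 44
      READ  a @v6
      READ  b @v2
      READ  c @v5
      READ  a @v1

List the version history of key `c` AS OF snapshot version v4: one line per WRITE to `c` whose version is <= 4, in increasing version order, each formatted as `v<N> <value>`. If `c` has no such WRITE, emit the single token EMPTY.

Answer: v3 15

Derivation:
Scan writes for key=c with version <= 4:
  v1 WRITE a 78 -> skip
  v2 WRITE a 6 -> skip
  v3 WRITE c 15 -> keep
  v4 WRITE a 80 -> skip
  v5 WRITE b 63 -> skip
  v6 WRITE b 75 -> skip
  v7 WRITE c 40 -> drop (> snap)
  v8 WRITE a 14 -> skip
  v9 WRITE c 2 -> drop (> snap)
  v10 WRITE c 44 -> drop (> snap)
Collected: [(3, 15)]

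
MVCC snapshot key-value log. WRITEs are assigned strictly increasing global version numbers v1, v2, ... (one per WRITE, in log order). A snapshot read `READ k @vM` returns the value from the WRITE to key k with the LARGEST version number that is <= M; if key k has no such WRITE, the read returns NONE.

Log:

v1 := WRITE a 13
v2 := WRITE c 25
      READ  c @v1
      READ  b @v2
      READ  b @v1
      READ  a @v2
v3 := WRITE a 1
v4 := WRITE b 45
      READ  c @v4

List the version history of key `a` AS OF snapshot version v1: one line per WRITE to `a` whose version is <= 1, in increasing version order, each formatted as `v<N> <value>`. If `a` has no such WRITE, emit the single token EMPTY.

Answer: v1 13

Derivation:
Scan writes for key=a with version <= 1:
  v1 WRITE a 13 -> keep
  v2 WRITE c 25 -> skip
  v3 WRITE a 1 -> drop (> snap)
  v4 WRITE b 45 -> skip
Collected: [(1, 13)]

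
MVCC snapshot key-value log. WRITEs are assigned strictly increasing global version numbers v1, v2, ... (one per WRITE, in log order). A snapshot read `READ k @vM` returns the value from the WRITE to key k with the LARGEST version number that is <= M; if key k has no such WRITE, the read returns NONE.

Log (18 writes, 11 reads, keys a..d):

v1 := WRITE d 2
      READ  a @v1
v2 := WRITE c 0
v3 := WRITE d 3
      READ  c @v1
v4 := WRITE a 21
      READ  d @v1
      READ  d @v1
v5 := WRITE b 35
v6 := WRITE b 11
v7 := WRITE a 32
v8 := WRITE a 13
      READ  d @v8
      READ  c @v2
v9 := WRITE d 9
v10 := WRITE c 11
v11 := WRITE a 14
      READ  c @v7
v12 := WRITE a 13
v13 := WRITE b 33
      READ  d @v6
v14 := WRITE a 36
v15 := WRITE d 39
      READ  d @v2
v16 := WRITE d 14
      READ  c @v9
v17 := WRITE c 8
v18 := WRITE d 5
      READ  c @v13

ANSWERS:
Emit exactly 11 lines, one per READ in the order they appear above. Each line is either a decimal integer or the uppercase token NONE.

v1: WRITE d=2  (d history now [(1, 2)])
READ a @v1: history=[] -> no version <= 1 -> NONE
v2: WRITE c=0  (c history now [(2, 0)])
v3: WRITE d=3  (d history now [(1, 2), (3, 3)])
READ c @v1: history=[(2, 0)] -> no version <= 1 -> NONE
v4: WRITE a=21  (a history now [(4, 21)])
READ d @v1: history=[(1, 2), (3, 3)] -> pick v1 -> 2
READ d @v1: history=[(1, 2), (3, 3)] -> pick v1 -> 2
v5: WRITE b=35  (b history now [(5, 35)])
v6: WRITE b=11  (b history now [(5, 35), (6, 11)])
v7: WRITE a=32  (a history now [(4, 21), (7, 32)])
v8: WRITE a=13  (a history now [(4, 21), (7, 32), (8, 13)])
READ d @v8: history=[(1, 2), (3, 3)] -> pick v3 -> 3
READ c @v2: history=[(2, 0)] -> pick v2 -> 0
v9: WRITE d=9  (d history now [(1, 2), (3, 3), (9, 9)])
v10: WRITE c=11  (c history now [(2, 0), (10, 11)])
v11: WRITE a=14  (a history now [(4, 21), (7, 32), (8, 13), (11, 14)])
READ c @v7: history=[(2, 0), (10, 11)] -> pick v2 -> 0
v12: WRITE a=13  (a history now [(4, 21), (7, 32), (8, 13), (11, 14), (12, 13)])
v13: WRITE b=33  (b history now [(5, 35), (6, 11), (13, 33)])
READ d @v6: history=[(1, 2), (3, 3), (9, 9)] -> pick v3 -> 3
v14: WRITE a=36  (a history now [(4, 21), (7, 32), (8, 13), (11, 14), (12, 13), (14, 36)])
v15: WRITE d=39  (d history now [(1, 2), (3, 3), (9, 9), (15, 39)])
READ d @v2: history=[(1, 2), (3, 3), (9, 9), (15, 39)] -> pick v1 -> 2
v16: WRITE d=14  (d history now [(1, 2), (3, 3), (9, 9), (15, 39), (16, 14)])
READ c @v9: history=[(2, 0), (10, 11)] -> pick v2 -> 0
v17: WRITE c=8  (c history now [(2, 0), (10, 11), (17, 8)])
v18: WRITE d=5  (d history now [(1, 2), (3, 3), (9, 9), (15, 39), (16, 14), (18, 5)])
READ c @v13: history=[(2, 0), (10, 11), (17, 8)] -> pick v10 -> 11

Answer: NONE
NONE
2
2
3
0
0
3
2
0
11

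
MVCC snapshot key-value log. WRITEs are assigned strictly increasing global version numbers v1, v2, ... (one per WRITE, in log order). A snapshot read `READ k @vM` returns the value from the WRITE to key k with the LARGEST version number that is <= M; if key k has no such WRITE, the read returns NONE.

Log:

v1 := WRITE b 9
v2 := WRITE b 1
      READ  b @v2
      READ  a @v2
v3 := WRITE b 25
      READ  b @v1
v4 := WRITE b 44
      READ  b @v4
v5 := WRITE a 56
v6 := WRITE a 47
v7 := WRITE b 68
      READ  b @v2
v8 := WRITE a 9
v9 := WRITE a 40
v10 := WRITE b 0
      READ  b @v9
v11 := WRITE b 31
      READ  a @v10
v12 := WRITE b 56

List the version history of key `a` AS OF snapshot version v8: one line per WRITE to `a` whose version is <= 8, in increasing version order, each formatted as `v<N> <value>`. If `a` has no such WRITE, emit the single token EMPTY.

Scan writes for key=a with version <= 8:
  v1 WRITE b 9 -> skip
  v2 WRITE b 1 -> skip
  v3 WRITE b 25 -> skip
  v4 WRITE b 44 -> skip
  v5 WRITE a 56 -> keep
  v6 WRITE a 47 -> keep
  v7 WRITE b 68 -> skip
  v8 WRITE a 9 -> keep
  v9 WRITE a 40 -> drop (> snap)
  v10 WRITE b 0 -> skip
  v11 WRITE b 31 -> skip
  v12 WRITE b 56 -> skip
Collected: [(5, 56), (6, 47), (8, 9)]

Answer: v5 56
v6 47
v8 9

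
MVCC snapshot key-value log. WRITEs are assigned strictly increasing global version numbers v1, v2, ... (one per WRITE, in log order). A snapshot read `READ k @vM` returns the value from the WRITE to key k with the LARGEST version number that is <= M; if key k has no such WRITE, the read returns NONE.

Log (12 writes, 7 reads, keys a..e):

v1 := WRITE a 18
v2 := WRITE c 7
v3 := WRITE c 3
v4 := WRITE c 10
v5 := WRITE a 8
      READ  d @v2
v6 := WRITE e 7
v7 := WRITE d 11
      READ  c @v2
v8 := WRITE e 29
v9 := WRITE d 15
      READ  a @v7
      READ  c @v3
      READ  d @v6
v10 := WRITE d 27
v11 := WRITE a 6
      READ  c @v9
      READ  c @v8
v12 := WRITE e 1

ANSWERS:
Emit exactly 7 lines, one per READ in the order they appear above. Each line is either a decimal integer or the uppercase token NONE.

v1: WRITE a=18  (a history now [(1, 18)])
v2: WRITE c=7  (c history now [(2, 7)])
v3: WRITE c=3  (c history now [(2, 7), (3, 3)])
v4: WRITE c=10  (c history now [(2, 7), (3, 3), (4, 10)])
v5: WRITE a=8  (a history now [(1, 18), (5, 8)])
READ d @v2: history=[] -> no version <= 2 -> NONE
v6: WRITE e=7  (e history now [(6, 7)])
v7: WRITE d=11  (d history now [(7, 11)])
READ c @v2: history=[(2, 7), (3, 3), (4, 10)] -> pick v2 -> 7
v8: WRITE e=29  (e history now [(6, 7), (8, 29)])
v9: WRITE d=15  (d history now [(7, 11), (9, 15)])
READ a @v7: history=[(1, 18), (5, 8)] -> pick v5 -> 8
READ c @v3: history=[(2, 7), (3, 3), (4, 10)] -> pick v3 -> 3
READ d @v6: history=[(7, 11), (9, 15)] -> no version <= 6 -> NONE
v10: WRITE d=27  (d history now [(7, 11), (9, 15), (10, 27)])
v11: WRITE a=6  (a history now [(1, 18), (5, 8), (11, 6)])
READ c @v9: history=[(2, 7), (3, 3), (4, 10)] -> pick v4 -> 10
READ c @v8: history=[(2, 7), (3, 3), (4, 10)] -> pick v4 -> 10
v12: WRITE e=1  (e history now [(6, 7), (8, 29), (12, 1)])

Answer: NONE
7
8
3
NONE
10
10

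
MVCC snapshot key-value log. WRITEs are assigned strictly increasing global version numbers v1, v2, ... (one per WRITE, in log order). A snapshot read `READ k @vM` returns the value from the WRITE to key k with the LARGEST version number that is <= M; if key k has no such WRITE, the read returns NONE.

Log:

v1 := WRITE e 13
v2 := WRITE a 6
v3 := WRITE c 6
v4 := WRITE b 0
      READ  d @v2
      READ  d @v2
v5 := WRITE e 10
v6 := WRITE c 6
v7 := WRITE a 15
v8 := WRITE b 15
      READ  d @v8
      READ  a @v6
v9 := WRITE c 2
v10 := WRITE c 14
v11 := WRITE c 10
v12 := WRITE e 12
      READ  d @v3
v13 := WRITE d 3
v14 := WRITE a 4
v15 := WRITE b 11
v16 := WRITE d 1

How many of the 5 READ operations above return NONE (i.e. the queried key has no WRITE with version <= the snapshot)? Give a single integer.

Answer: 4

Derivation:
v1: WRITE e=13  (e history now [(1, 13)])
v2: WRITE a=6  (a history now [(2, 6)])
v3: WRITE c=6  (c history now [(3, 6)])
v4: WRITE b=0  (b history now [(4, 0)])
READ d @v2: history=[] -> no version <= 2 -> NONE
READ d @v2: history=[] -> no version <= 2 -> NONE
v5: WRITE e=10  (e history now [(1, 13), (5, 10)])
v6: WRITE c=6  (c history now [(3, 6), (6, 6)])
v7: WRITE a=15  (a history now [(2, 6), (7, 15)])
v8: WRITE b=15  (b history now [(4, 0), (8, 15)])
READ d @v8: history=[] -> no version <= 8 -> NONE
READ a @v6: history=[(2, 6), (7, 15)] -> pick v2 -> 6
v9: WRITE c=2  (c history now [(3, 6), (6, 6), (9, 2)])
v10: WRITE c=14  (c history now [(3, 6), (6, 6), (9, 2), (10, 14)])
v11: WRITE c=10  (c history now [(3, 6), (6, 6), (9, 2), (10, 14), (11, 10)])
v12: WRITE e=12  (e history now [(1, 13), (5, 10), (12, 12)])
READ d @v3: history=[] -> no version <= 3 -> NONE
v13: WRITE d=3  (d history now [(13, 3)])
v14: WRITE a=4  (a history now [(2, 6), (7, 15), (14, 4)])
v15: WRITE b=11  (b history now [(4, 0), (8, 15), (15, 11)])
v16: WRITE d=1  (d history now [(13, 3), (16, 1)])
Read results in order: ['NONE', 'NONE', 'NONE', '6', 'NONE']
NONE count = 4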